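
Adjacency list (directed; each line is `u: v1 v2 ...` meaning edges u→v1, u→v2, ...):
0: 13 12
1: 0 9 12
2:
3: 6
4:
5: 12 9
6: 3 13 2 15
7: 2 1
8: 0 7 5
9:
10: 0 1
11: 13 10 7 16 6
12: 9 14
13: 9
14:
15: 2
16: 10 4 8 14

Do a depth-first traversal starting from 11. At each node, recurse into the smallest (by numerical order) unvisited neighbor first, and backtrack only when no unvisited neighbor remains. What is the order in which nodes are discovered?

Visit 11
11 → 6
6 → 2
6 → 3
6 → 13
13 → 9
6 → 15
11 → 7
7 → 1
1 → 0
0 → 12
12 → 14
11 → 10
11 → 16
16 → 4
16 → 8
8 → 5

11, 6, 2, 3, 13, 9, 15, 7, 1, 0, 12, 14, 10, 16, 4, 8, 5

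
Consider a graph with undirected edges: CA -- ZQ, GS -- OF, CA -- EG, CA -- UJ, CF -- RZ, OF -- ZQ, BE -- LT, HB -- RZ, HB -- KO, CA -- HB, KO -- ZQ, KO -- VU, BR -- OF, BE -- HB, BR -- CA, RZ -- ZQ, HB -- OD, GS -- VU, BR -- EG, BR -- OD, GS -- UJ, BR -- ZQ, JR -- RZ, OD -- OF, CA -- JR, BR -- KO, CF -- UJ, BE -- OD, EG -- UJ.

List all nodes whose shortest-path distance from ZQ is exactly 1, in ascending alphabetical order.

Level 0: ZQ
Level 1: BR, CA, KO, OF, RZ
Level 2: CF, EG, GS, HB, JR, OD, UJ, VU
Level 3: BE
Level 4: LT

BR, CA, KO, OF, RZ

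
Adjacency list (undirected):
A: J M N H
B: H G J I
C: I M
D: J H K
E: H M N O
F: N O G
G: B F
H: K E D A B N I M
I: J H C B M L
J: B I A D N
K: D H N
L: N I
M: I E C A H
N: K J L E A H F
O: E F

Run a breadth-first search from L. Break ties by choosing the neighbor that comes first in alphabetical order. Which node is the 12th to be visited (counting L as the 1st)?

Visit L; enqueue I, N → queue [I, N]
Visit I; enqueue B, C, H, J, M → queue [N, B, C, H, J, M]
Visit N; enqueue A, E, F, K → queue [B, C, H, J, M, A, E, F, K]
Visit B; enqueue G → queue [C, H, J, M, A, E, F, K, G]
Visit C → queue [H, J, M, A, E, F, K, G]
Visit H; enqueue D → queue [J, M, A, E, F, K, G, D]
Visit J → queue [M, A, E, F, K, G, D]
Visit M → queue [A, E, F, K, G, D]
Visit A → queue [E, F, K, G, D]
Visit E; enqueue O → queue [F, K, G, D, O]
Visit F → queue [K, G, D, O]
Visit K → queue [G, D, O]
Visit G → queue [D, O]
Visit D → queue [O]
Visit O → queue []

Visit order: L, I, N, B, C, H, J, M, A, E, F, K, G, D, O

K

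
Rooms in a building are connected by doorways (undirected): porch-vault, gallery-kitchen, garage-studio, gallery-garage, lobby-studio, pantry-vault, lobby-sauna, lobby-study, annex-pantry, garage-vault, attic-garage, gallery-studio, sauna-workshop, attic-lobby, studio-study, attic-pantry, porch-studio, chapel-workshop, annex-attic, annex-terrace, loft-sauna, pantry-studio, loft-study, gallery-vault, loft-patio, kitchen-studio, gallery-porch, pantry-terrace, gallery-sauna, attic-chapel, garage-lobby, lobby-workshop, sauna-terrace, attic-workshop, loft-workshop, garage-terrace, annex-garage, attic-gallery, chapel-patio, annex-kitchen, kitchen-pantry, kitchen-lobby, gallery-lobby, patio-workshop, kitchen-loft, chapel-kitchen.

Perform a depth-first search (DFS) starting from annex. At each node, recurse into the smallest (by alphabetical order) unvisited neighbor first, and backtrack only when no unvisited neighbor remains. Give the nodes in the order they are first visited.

annex, attic, chapel, kitchen, gallery, garage, lobby, sauna, loft, patio, workshop, study, studio, pantry, terrace, vault, porch

Visit annex
annex → attic
attic → chapel
chapel → kitchen
kitchen → gallery
gallery → garage
garage → lobby
lobby → sauna
sauna → loft
loft → patio
patio → workshop
loft → study
study → studio
studio → pantry
pantry → terrace
pantry → vault
vault → porch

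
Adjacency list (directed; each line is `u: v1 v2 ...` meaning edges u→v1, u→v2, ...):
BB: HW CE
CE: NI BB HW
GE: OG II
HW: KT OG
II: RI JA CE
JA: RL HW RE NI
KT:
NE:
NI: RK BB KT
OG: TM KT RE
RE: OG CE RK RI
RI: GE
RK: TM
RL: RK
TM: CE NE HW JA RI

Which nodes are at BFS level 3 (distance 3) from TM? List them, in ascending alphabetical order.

Level 0: TM
Level 1: CE, HW, JA, NE, RI
Level 2: BB, GE, KT, NI, OG, RE, RL
Level 3: II, RK

II, RK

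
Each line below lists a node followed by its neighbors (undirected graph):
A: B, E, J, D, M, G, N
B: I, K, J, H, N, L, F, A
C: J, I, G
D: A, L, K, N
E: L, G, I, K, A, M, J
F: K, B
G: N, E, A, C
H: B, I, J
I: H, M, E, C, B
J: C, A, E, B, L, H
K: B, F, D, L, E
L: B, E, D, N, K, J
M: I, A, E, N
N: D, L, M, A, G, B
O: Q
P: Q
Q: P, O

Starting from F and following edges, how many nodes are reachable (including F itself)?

BFS from F visits: F, K, B, D, L, E, I, J, H, N, A, G, M, C
Reachable nodes: 14 of 17 total.

14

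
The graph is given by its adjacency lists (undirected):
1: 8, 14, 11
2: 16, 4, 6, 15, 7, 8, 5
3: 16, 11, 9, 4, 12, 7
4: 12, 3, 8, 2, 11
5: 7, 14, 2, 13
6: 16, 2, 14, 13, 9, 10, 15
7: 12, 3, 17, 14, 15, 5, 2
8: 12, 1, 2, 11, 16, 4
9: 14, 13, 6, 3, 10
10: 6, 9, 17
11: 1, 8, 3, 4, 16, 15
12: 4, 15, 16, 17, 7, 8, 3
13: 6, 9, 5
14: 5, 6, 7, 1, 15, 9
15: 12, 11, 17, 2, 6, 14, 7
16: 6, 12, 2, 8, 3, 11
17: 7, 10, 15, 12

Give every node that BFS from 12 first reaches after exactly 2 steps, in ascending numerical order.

1, 2, 5, 6, 9, 10, 11, 14

Level 0: 12
Level 1: 3, 4, 7, 8, 15, 16, 17
Level 2: 1, 2, 5, 6, 9, 10, 11, 14
Level 3: 13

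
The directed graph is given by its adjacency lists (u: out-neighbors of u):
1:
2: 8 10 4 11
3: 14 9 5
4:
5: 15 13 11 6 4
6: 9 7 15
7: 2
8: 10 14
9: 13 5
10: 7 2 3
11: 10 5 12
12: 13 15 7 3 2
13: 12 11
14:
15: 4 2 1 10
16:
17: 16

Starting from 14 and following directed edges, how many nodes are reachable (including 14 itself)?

1

BFS from 14 visits: 14
Reachable nodes: 1 of 17 total.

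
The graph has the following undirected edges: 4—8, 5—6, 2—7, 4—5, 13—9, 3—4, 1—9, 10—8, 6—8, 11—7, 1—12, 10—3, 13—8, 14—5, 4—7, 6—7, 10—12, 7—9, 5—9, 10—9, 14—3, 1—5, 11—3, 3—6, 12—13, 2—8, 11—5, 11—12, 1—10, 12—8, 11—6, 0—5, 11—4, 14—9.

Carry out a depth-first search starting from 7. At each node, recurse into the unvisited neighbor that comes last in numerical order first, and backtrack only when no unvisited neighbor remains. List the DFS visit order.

Visit 7
7 → 11
11 → 12
12 → 13
13 → 9
9 → 14
14 → 5
5 → 6
6 → 8
8 → 10
10 → 3
3 → 4
10 → 1
8 → 2
5 → 0

7 11 12 13 9 14 5 6 8 10 3 4 1 2 0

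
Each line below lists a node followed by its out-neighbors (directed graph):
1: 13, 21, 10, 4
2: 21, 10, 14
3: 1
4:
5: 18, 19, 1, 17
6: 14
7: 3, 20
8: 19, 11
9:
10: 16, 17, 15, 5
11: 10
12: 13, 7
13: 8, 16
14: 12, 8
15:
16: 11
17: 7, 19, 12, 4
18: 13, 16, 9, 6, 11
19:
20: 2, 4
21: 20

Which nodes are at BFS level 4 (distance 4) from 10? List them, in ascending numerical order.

2, 8, 14

Level 0: 10
Level 1: 5, 15, 16, 17
Level 2: 1, 4, 7, 11, 12, 18, 19
Level 3: 3, 6, 9, 13, 20, 21
Level 4: 2, 8, 14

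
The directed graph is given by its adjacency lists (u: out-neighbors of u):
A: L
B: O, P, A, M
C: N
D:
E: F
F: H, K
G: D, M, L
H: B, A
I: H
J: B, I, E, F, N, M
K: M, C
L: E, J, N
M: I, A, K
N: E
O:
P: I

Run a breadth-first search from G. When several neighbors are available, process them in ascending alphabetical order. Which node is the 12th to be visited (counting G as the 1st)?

B

Visit G; enqueue D, L, M → queue [D, L, M]
Visit D → queue [L, M]
Visit L; enqueue E, J, N → queue [M, E, J, N]
Visit M; enqueue A, I, K → queue [E, J, N, A, I, K]
Visit E; enqueue F → queue [J, N, A, I, K, F]
Visit J; enqueue B → queue [N, A, I, K, F, B]
Visit N → queue [A, I, K, F, B]
Visit A → queue [I, K, F, B]
Visit I; enqueue H → queue [K, F, B, H]
Visit K; enqueue C → queue [F, B, H, C]
Visit F → queue [B, H, C]
Visit B; enqueue O, P → queue [H, C, O, P]
Visit H → queue [C, O, P]
Visit C → queue [O, P]
Visit O → queue [P]
Visit P → queue []

Visit order: G, D, L, M, E, J, N, A, I, K, F, B, H, C, O, P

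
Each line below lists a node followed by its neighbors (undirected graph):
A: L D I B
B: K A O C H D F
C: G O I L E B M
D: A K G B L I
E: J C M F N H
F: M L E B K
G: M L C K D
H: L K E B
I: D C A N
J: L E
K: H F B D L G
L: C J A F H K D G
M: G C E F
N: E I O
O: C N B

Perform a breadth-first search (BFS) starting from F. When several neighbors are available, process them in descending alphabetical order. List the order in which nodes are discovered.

F, M, L, K, E, B, G, C, J, H, D, A, N, O, I

Visit F; enqueue M, L, K, E, B → queue [M, L, K, E, B]
Visit M; enqueue G, C → queue [L, K, E, B, G, C]
Visit L; enqueue J, H, D, A → queue [K, E, B, G, C, J, H, D, A]
Visit K → queue [E, B, G, C, J, H, D, A]
Visit E; enqueue N → queue [B, G, C, J, H, D, A, N]
Visit B; enqueue O → queue [G, C, J, H, D, A, N, O]
Visit G → queue [C, J, H, D, A, N, O]
Visit C; enqueue I → queue [J, H, D, A, N, O, I]
Visit J → queue [H, D, A, N, O, I]
Visit H → queue [D, A, N, O, I]
Visit D → queue [A, N, O, I]
Visit A → queue [N, O, I]
Visit N → queue [O, I]
Visit O → queue [I]
Visit I → queue []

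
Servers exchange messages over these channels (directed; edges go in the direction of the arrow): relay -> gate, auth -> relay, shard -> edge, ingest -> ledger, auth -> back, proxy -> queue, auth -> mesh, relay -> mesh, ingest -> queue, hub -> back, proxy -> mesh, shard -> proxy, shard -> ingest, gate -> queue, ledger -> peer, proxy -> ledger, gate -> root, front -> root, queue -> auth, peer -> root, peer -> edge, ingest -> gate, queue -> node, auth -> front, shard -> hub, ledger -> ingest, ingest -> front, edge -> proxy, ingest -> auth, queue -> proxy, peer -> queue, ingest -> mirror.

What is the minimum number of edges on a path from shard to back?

2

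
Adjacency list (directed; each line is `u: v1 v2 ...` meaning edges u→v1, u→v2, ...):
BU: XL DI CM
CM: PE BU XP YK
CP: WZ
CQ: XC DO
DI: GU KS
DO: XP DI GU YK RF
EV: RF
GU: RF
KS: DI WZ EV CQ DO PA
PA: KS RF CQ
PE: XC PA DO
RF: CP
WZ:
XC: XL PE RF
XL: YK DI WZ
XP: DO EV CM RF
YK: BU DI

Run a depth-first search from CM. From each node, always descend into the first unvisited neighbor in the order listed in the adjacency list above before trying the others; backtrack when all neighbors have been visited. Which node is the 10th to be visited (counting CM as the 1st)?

CP

Visit CM
CM → PE
PE → XC
XC → XL
XL → YK
YK → BU
BU → DI
DI → GU
GU → RF
RF → CP
CP → WZ
DI → KS
KS → EV
KS → CQ
CQ → DO
DO → XP
KS → PA

Visit order: CM, PE, XC, XL, YK, BU, DI, GU, RF, CP, WZ, KS, EV, CQ, DO, XP, PA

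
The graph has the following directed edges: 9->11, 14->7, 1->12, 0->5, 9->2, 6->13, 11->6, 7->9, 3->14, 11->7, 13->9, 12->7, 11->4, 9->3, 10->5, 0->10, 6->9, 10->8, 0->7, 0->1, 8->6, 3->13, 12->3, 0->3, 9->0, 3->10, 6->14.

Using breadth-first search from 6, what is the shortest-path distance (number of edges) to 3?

Level 0: 6
Level 1: 9, 13, 14
Level 2: 0, 2, 3, 7, 11
Level 3: 1, 4, 5, 10
Level 4: 8, 12
3 first appears at level 2.

2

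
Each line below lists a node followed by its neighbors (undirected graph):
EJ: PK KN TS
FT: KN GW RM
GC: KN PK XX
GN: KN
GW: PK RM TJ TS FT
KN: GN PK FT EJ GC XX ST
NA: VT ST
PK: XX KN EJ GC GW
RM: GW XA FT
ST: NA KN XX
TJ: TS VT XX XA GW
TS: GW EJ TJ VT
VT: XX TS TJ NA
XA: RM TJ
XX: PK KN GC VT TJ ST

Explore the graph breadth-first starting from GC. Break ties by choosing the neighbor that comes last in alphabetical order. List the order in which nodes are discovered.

GC → XX → PK → KN → VT → TJ → ST → GW → EJ → GN → FT → TS → NA → XA → RM

Visit GC; enqueue XX, PK, KN → queue [XX, PK, KN]
Visit XX; enqueue VT, TJ, ST → queue [PK, KN, VT, TJ, ST]
Visit PK; enqueue GW, EJ → queue [KN, VT, TJ, ST, GW, EJ]
Visit KN; enqueue GN, FT → queue [VT, TJ, ST, GW, EJ, GN, FT]
Visit VT; enqueue TS, NA → queue [TJ, ST, GW, EJ, GN, FT, TS, NA]
Visit TJ; enqueue XA → queue [ST, GW, EJ, GN, FT, TS, NA, XA]
Visit ST → queue [GW, EJ, GN, FT, TS, NA, XA]
Visit GW; enqueue RM → queue [EJ, GN, FT, TS, NA, XA, RM]
Visit EJ → queue [GN, FT, TS, NA, XA, RM]
Visit GN → queue [FT, TS, NA, XA, RM]
Visit FT → queue [TS, NA, XA, RM]
Visit TS → queue [NA, XA, RM]
Visit NA → queue [XA, RM]
Visit XA → queue [RM]
Visit RM → queue []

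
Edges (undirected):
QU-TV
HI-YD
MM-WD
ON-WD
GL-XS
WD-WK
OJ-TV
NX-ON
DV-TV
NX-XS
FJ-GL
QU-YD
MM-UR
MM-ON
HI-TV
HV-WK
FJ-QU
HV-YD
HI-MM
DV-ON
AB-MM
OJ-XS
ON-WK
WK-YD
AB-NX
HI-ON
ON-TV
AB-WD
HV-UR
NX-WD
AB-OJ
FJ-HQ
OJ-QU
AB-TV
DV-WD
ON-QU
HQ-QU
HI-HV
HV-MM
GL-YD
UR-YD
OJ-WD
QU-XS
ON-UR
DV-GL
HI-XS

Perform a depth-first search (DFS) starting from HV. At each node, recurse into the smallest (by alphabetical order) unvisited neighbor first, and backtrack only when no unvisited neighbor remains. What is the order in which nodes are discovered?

HV, HI, MM, AB, NX, ON, DV, GL, FJ, HQ, QU, OJ, TV, WD, WK, YD, UR, XS

Visit HV
HV → HI
HI → MM
MM → AB
AB → NX
NX → ON
ON → DV
DV → GL
GL → FJ
FJ → HQ
HQ → QU
QU → OJ
OJ → TV
OJ → WD
WD → WK
WK → YD
YD → UR
OJ → XS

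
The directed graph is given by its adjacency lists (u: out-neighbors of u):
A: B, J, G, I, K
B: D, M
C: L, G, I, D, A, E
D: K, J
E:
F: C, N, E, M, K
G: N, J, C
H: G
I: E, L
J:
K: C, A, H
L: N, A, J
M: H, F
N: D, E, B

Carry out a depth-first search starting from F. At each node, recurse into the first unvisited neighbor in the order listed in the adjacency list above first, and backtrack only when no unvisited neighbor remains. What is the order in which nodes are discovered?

Visit F
F → C
C → L
L → N
N → D
D → K
K → A
A → B
B → M
M → H
H → G
G → J
A → I
I → E

F C L N D K A B M H G J I E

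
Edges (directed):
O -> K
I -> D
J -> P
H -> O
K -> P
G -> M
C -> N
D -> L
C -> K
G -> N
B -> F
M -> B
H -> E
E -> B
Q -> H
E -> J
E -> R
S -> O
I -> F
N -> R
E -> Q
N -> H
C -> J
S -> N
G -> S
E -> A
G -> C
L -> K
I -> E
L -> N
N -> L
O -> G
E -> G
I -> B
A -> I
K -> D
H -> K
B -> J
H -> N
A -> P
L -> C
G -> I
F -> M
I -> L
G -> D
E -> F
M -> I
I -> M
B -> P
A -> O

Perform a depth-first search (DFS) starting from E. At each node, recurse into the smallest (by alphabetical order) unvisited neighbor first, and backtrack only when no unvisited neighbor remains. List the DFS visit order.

E, A, I, B, F, M, J, P, D, L, C, K, N, H, O, G, S, R, Q

Visit E
E → A
A → I
I → B
B → F
F → M
B → J
J → P
I → D
D → L
L → C
C → K
C → N
N → H
H → O
O → G
G → S
N → R
E → Q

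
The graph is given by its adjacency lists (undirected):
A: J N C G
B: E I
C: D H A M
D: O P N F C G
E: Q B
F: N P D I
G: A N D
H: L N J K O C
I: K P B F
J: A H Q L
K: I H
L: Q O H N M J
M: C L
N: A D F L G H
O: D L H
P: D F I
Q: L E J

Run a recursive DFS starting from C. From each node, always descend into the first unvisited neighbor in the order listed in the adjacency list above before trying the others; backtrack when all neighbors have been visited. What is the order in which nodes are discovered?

Visit C
C → D
D → O
O → L
L → Q
Q → E
E → B
B → I
I → K
K → H
H → N
N → A
A → J
A → G
N → F
F → P
L → M

C, D, O, L, Q, E, B, I, K, H, N, A, J, G, F, P, M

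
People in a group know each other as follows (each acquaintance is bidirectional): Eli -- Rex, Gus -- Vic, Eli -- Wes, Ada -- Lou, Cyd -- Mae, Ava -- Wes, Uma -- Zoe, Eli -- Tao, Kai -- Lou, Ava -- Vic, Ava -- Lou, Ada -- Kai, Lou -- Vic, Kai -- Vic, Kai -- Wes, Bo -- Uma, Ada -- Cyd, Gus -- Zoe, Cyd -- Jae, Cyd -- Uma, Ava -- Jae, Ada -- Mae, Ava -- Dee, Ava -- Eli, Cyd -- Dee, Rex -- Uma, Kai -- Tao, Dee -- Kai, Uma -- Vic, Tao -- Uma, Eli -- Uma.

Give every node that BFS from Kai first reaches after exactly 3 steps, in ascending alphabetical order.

Bo, Jae, Rex, Zoe

Level 0: Kai
Level 1: Ada, Dee, Lou, Tao, Vic, Wes
Level 2: Ava, Cyd, Eli, Gus, Mae, Uma
Level 3: Bo, Jae, Rex, Zoe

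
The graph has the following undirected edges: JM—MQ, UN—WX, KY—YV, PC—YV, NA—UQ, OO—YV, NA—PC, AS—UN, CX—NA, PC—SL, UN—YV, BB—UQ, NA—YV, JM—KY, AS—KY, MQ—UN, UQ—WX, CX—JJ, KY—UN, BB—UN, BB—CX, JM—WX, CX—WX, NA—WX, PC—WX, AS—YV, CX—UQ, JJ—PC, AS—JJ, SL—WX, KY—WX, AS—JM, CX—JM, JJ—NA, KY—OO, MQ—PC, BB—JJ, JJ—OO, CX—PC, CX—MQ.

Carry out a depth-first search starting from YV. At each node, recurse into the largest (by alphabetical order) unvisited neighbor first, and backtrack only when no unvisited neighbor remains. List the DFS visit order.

Visit YV
YV → UN
UN → WX
WX → UQ
UQ → NA
NA → PC
PC → SL
PC → MQ
MQ → JM
JM → KY
KY → OO
OO → JJ
JJ → CX
CX → BB
JJ → AS

YV UN WX UQ NA PC SL MQ JM KY OO JJ CX BB AS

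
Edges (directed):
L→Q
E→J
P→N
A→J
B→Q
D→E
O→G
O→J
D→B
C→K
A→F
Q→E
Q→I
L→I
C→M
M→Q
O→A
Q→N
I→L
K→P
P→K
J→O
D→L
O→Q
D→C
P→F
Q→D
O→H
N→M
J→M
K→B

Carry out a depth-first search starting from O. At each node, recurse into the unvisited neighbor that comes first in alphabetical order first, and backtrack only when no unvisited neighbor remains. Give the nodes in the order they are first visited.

O, A, F, J, M, Q, D, B, C, K, P, N, E, L, I, G, H

Visit O
O → A
A → F
A → J
J → M
M → Q
Q → D
D → B
D → C
C → K
K → P
P → N
D → E
D → L
L → I
O → G
O → H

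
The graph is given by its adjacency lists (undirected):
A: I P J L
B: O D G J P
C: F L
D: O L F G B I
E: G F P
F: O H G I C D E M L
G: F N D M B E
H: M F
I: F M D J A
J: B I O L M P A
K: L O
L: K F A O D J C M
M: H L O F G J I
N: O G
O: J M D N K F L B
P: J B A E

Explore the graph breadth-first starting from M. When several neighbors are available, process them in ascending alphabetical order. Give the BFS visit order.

M F G H I J L O C D E B N A P K

Visit M; enqueue F, G, H, I, J, L, O → queue [F, G, H, I, J, L, O]
Visit F; enqueue C, D, E → queue [G, H, I, J, L, O, C, D, E]
Visit G; enqueue B, N → queue [H, I, J, L, O, C, D, E, B, N]
Visit H → queue [I, J, L, O, C, D, E, B, N]
Visit I; enqueue A → queue [J, L, O, C, D, E, B, N, A]
Visit J; enqueue P → queue [L, O, C, D, E, B, N, A, P]
Visit L; enqueue K → queue [O, C, D, E, B, N, A, P, K]
Visit O → queue [C, D, E, B, N, A, P, K]
Visit C → queue [D, E, B, N, A, P, K]
Visit D → queue [E, B, N, A, P, K]
Visit E → queue [B, N, A, P, K]
Visit B → queue [N, A, P, K]
Visit N → queue [A, P, K]
Visit A → queue [P, K]
Visit P → queue [K]
Visit K → queue []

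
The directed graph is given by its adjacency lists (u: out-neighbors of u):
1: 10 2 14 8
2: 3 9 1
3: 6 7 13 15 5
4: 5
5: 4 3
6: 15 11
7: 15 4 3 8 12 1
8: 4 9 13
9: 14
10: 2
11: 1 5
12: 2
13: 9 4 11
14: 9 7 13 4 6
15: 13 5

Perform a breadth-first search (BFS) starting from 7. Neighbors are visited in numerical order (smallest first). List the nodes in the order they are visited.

7, 1, 3, 4, 8, 12, 15, 2, 10, 14, 5, 6, 13, 9, 11

Visit 7; enqueue 1, 3, 4, 8, 12, 15 → queue [1, 3, 4, 8, 12, 15]
Visit 1; enqueue 2, 10, 14 → queue [3, 4, 8, 12, 15, 2, 10, 14]
Visit 3; enqueue 5, 6, 13 → queue [4, 8, 12, 15, 2, 10, 14, 5, 6, 13]
Visit 4 → queue [8, 12, 15, 2, 10, 14, 5, 6, 13]
Visit 8; enqueue 9 → queue [12, 15, 2, 10, 14, 5, 6, 13, 9]
Visit 12 → queue [15, 2, 10, 14, 5, 6, 13, 9]
Visit 15 → queue [2, 10, 14, 5, 6, 13, 9]
Visit 2 → queue [10, 14, 5, 6, 13, 9]
Visit 10 → queue [14, 5, 6, 13, 9]
Visit 14 → queue [5, 6, 13, 9]
Visit 5 → queue [6, 13, 9]
Visit 6; enqueue 11 → queue [13, 9, 11]
Visit 13 → queue [9, 11]
Visit 9 → queue [11]
Visit 11 → queue []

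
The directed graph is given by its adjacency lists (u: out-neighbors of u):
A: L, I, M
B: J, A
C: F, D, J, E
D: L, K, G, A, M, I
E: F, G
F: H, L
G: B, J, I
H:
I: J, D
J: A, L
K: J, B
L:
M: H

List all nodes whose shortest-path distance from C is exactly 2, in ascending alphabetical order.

Level 0: C
Level 1: D, E, F, J
Level 2: A, G, H, I, K, L, M
Level 3: B

A, G, H, I, K, L, M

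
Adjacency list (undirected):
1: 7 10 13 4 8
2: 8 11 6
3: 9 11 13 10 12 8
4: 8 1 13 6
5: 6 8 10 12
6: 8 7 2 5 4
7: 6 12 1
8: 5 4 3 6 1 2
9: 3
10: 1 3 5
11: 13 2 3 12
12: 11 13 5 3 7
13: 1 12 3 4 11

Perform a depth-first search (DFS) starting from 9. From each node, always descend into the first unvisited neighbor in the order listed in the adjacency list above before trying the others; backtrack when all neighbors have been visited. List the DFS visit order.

Visit 9
9 → 3
3 → 11
11 → 13
13 → 1
1 → 7
7 → 6
6 → 8
8 → 5
5 → 10
5 → 12
8 → 4
8 → 2

9 -> 3 -> 11 -> 13 -> 1 -> 7 -> 6 -> 8 -> 5 -> 10 -> 12 -> 4 -> 2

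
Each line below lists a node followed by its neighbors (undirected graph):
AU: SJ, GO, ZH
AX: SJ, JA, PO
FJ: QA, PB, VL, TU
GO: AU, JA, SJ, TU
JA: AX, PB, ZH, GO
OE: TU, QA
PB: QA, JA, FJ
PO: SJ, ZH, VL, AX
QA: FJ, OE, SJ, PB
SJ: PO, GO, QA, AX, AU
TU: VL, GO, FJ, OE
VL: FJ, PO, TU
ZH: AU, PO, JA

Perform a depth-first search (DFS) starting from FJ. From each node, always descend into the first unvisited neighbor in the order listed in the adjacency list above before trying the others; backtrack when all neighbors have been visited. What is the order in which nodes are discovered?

FJ QA OE TU VL PO SJ GO AU ZH JA AX PB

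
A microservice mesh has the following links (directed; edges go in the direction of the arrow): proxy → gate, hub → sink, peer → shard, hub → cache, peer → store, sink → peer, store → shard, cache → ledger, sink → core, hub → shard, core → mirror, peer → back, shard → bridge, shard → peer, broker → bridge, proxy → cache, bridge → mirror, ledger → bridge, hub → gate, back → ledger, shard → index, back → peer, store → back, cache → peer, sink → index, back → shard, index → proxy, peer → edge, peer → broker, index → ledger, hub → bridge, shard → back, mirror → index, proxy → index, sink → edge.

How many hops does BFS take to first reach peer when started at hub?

2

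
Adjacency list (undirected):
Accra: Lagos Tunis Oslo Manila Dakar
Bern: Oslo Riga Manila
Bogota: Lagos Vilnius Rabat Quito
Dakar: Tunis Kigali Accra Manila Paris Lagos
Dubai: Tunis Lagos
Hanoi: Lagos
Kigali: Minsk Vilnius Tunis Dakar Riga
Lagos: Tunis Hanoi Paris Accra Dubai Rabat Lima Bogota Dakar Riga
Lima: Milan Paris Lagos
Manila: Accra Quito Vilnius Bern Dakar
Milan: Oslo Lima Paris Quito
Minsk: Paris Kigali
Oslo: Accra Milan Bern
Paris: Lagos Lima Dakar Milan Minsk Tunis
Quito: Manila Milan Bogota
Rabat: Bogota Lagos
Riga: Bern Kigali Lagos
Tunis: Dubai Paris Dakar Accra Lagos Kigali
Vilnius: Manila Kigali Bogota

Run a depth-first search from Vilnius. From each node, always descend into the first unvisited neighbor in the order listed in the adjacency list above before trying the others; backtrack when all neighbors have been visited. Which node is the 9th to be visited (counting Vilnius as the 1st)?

Visit Vilnius
Vilnius → Manila
Manila → Accra
Accra → Lagos
Lagos → Tunis
Tunis → Dubai
Tunis → Paris
Paris → Lima
Lima → Milan
Milan → Oslo
Oslo → Bern
Bern → Riga
Riga → Kigali
Kigali → Minsk
Kigali → Dakar
Milan → Quito
Quito → Bogota
Bogota → Rabat
Lagos → Hanoi

Visit order: Vilnius, Manila, Accra, Lagos, Tunis, Dubai, Paris, Lima, Milan, Oslo, Bern, Riga, Kigali, Minsk, Dakar, Quito, Bogota, Rabat, Hanoi

Milan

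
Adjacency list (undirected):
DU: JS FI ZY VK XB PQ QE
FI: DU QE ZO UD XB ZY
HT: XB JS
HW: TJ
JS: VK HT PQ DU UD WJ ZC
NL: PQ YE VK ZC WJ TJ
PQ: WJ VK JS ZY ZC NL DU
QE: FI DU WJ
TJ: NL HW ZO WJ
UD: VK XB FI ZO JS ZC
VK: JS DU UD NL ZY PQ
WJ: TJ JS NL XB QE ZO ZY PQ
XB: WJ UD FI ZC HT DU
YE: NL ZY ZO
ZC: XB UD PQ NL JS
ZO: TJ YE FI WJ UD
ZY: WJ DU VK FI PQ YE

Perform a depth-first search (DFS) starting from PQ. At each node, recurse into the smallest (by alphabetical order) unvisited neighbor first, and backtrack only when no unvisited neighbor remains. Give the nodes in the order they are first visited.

PQ → DU → FI → QE → WJ → JS → HT → XB → UD → VK → NL → TJ → HW → ZO → YE → ZY → ZC

Visit PQ
PQ → DU
DU → FI
FI → QE
QE → WJ
WJ → JS
JS → HT
HT → XB
XB → UD
UD → VK
VK → NL
NL → TJ
TJ → HW
TJ → ZO
ZO → YE
YE → ZY
NL → ZC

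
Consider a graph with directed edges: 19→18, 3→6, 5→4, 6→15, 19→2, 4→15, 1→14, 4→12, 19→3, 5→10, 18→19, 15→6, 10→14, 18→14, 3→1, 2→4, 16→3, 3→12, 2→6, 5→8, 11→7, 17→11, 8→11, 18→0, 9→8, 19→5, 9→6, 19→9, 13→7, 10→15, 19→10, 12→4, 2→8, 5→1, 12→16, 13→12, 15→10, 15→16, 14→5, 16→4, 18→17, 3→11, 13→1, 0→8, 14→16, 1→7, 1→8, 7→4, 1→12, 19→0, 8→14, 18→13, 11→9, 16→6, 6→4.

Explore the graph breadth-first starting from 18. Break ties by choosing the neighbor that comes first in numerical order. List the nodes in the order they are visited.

Visit 18; enqueue 0, 13, 14, 17, 19 → queue [0, 13, 14, 17, 19]
Visit 0; enqueue 8 → queue [13, 14, 17, 19, 8]
Visit 13; enqueue 1, 7, 12 → queue [14, 17, 19, 8, 1, 7, 12]
Visit 14; enqueue 5, 16 → queue [17, 19, 8, 1, 7, 12, 5, 16]
Visit 17; enqueue 11 → queue [19, 8, 1, 7, 12, 5, 16, 11]
Visit 19; enqueue 2, 3, 9, 10 → queue [8, 1, 7, 12, 5, 16, 11, 2, 3, 9, 10]
Visit 8 → queue [1, 7, 12, 5, 16, 11, 2, 3, 9, 10]
Visit 1 → queue [7, 12, 5, 16, 11, 2, 3, 9, 10]
Visit 7; enqueue 4 → queue [12, 5, 16, 11, 2, 3, 9, 10, 4]
Visit 12 → queue [5, 16, 11, 2, 3, 9, 10, 4]
Visit 5 → queue [16, 11, 2, 3, 9, 10, 4]
Visit 16; enqueue 6 → queue [11, 2, 3, 9, 10, 4, 6]
Visit 11 → queue [2, 3, 9, 10, 4, 6]
Visit 2 → queue [3, 9, 10, 4, 6]
Visit 3 → queue [9, 10, 4, 6]
Visit 9 → queue [10, 4, 6]
Visit 10; enqueue 15 → queue [4, 6, 15]
Visit 4 → queue [6, 15]
Visit 6 → queue [15]
Visit 15 → queue []

18 0 13 14 17 19 8 1 7 12 5 16 11 2 3 9 10 4 6 15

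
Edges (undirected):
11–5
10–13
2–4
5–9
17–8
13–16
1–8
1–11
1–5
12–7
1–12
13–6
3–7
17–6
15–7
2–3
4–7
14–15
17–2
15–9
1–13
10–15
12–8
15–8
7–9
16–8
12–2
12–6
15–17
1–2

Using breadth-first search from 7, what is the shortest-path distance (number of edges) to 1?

Level 0: 7
Level 1: 3, 4, 9, 12, 15
Level 2: 1, 2, 5, 6, 8, 10, 14, 17
Level 3: 11, 13, 16
1 first appears at level 2.

2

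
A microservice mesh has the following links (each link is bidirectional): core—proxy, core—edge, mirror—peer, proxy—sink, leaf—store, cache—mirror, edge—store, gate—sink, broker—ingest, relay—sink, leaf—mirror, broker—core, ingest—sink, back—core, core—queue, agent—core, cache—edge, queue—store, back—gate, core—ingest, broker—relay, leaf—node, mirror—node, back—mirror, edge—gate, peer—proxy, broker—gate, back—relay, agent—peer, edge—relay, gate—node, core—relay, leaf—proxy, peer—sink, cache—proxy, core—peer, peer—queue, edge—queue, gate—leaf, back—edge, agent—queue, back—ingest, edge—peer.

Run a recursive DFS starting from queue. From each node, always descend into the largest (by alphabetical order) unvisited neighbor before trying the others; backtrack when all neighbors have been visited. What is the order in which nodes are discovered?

Visit queue
queue → store
store → leaf
leaf → proxy
proxy → sink
sink → relay
relay → edge
edge → peer
peer → mirror
mirror → node
node → gate
gate → broker
broker → ingest
ingest → core
core → back
core → agent
mirror → cache

queue → store → leaf → proxy → sink → relay → edge → peer → mirror → node → gate → broker → ingest → core → back → agent → cache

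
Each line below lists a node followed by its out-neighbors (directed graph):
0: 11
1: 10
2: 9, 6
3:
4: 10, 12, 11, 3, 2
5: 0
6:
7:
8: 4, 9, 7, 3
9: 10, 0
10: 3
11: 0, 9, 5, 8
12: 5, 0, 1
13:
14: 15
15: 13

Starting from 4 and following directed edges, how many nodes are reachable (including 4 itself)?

13

BFS from 4 visits: 4, 10, 12, 11, 3, 2, 5, 0, 1, 9, 8, 6, 7
Reachable nodes: 13 of 16 total.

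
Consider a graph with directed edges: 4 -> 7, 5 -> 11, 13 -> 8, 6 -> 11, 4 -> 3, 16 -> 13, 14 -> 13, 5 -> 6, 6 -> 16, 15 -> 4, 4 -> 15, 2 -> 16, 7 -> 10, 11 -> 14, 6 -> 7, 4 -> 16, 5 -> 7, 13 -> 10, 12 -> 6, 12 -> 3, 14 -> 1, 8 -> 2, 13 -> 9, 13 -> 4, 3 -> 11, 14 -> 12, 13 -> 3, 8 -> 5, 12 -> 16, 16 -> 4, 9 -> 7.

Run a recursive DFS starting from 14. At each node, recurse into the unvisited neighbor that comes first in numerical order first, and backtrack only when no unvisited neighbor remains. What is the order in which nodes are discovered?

14, 1, 12, 3, 11, 6, 7, 10, 16, 4, 15, 13, 8, 2, 5, 9

Visit 14
14 → 1
14 → 12
12 → 3
3 → 11
12 → 6
6 → 7
7 → 10
6 → 16
16 → 4
4 → 15
16 → 13
13 → 8
8 → 2
8 → 5
13 → 9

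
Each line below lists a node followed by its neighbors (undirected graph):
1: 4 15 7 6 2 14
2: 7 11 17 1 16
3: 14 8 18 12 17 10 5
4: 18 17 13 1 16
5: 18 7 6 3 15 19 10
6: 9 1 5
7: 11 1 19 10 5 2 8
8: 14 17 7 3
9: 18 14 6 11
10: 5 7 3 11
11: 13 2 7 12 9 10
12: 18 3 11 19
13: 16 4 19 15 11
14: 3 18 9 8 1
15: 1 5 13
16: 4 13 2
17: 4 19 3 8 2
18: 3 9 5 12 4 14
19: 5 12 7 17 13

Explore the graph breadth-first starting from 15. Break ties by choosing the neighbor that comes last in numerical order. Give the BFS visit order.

15 → 13 → 5 → 1 → 19 → 16 → 11 → 4 → 18 → 10 → 7 → 6 → 3 → 14 → 2 → 17 → 12 → 9 → 8

Visit 15; enqueue 13, 5, 1 → queue [13, 5, 1]
Visit 13; enqueue 19, 16, 11, 4 → queue [5, 1, 19, 16, 11, 4]
Visit 5; enqueue 18, 10, 7, 6, 3 → queue [1, 19, 16, 11, 4, 18, 10, 7, 6, 3]
Visit 1; enqueue 14, 2 → queue [19, 16, 11, 4, 18, 10, 7, 6, 3, 14, 2]
Visit 19; enqueue 17, 12 → queue [16, 11, 4, 18, 10, 7, 6, 3, 14, 2, 17, 12]
Visit 16 → queue [11, 4, 18, 10, 7, 6, 3, 14, 2, 17, 12]
Visit 11; enqueue 9 → queue [4, 18, 10, 7, 6, 3, 14, 2, 17, 12, 9]
Visit 4 → queue [18, 10, 7, 6, 3, 14, 2, 17, 12, 9]
Visit 18 → queue [10, 7, 6, 3, 14, 2, 17, 12, 9]
Visit 10 → queue [7, 6, 3, 14, 2, 17, 12, 9]
Visit 7; enqueue 8 → queue [6, 3, 14, 2, 17, 12, 9, 8]
Visit 6 → queue [3, 14, 2, 17, 12, 9, 8]
Visit 3 → queue [14, 2, 17, 12, 9, 8]
Visit 14 → queue [2, 17, 12, 9, 8]
Visit 2 → queue [17, 12, 9, 8]
Visit 17 → queue [12, 9, 8]
Visit 12 → queue [9, 8]
Visit 9 → queue [8]
Visit 8 → queue []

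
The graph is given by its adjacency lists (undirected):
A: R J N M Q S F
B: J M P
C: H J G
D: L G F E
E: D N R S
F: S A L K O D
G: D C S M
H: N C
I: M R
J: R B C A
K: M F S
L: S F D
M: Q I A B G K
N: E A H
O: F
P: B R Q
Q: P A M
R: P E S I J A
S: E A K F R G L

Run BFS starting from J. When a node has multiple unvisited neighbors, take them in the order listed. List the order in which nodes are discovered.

J, R, B, C, A, P, E, S, I, M, H, G, N, Q, F, D, K, L, O

Visit J; enqueue R, B, C, A → queue [R, B, C, A]
Visit R; enqueue P, E, S, I → queue [B, C, A, P, E, S, I]
Visit B; enqueue M → queue [C, A, P, E, S, I, M]
Visit C; enqueue H, G → queue [A, P, E, S, I, M, H, G]
Visit A; enqueue N, Q, F → queue [P, E, S, I, M, H, G, N, Q, F]
Visit P → queue [E, S, I, M, H, G, N, Q, F]
Visit E; enqueue D → queue [S, I, M, H, G, N, Q, F, D]
Visit S; enqueue K, L → queue [I, M, H, G, N, Q, F, D, K, L]
Visit I → queue [M, H, G, N, Q, F, D, K, L]
Visit M → queue [H, G, N, Q, F, D, K, L]
Visit H → queue [G, N, Q, F, D, K, L]
Visit G → queue [N, Q, F, D, K, L]
Visit N → queue [Q, F, D, K, L]
Visit Q → queue [F, D, K, L]
Visit F; enqueue O → queue [D, K, L, O]
Visit D → queue [K, L, O]
Visit K → queue [L, O]
Visit L → queue [O]
Visit O → queue []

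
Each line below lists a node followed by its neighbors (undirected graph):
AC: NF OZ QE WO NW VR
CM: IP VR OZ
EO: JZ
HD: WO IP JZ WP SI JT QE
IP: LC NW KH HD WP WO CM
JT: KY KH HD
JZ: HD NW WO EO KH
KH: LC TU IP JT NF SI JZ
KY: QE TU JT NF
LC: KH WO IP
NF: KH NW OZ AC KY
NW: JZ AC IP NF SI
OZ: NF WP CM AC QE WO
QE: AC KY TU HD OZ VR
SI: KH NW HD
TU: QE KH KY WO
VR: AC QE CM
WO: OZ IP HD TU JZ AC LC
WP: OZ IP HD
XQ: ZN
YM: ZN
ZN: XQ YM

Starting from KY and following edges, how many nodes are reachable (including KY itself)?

19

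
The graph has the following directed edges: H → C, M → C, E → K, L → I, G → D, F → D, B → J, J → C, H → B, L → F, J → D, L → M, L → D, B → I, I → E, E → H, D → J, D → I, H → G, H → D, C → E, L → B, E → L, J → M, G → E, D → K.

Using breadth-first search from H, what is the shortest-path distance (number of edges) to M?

Level 0: H
Level 1: B, C, D, G
Level 2: E, I, J, K
Level 3: L, M
Level 4: F
M first appears at level 3.

3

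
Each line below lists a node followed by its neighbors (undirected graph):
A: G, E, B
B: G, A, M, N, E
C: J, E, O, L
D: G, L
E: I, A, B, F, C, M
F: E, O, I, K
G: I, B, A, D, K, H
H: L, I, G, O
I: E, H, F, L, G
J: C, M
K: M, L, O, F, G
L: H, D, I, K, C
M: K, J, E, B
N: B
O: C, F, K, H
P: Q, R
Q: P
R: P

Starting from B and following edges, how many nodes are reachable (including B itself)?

15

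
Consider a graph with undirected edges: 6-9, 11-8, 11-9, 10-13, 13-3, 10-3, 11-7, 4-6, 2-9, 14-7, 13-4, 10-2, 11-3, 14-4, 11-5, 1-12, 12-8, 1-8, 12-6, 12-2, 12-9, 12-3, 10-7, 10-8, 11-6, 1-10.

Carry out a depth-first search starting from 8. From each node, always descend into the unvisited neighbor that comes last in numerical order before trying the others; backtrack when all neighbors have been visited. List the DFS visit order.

8 → 12 → 9 → 11 → 7 → 14 → 4 → 13 → 10 → 3 → 2 → 1 → 6 → 5

Visit 8
8 → 12
12 → 9
9 → 11
11 → 7
7 → 14
14 → 4
4 → 13
13 → 10
10 → 3
10 → 2
10 → 1
4 → 6
11 → 5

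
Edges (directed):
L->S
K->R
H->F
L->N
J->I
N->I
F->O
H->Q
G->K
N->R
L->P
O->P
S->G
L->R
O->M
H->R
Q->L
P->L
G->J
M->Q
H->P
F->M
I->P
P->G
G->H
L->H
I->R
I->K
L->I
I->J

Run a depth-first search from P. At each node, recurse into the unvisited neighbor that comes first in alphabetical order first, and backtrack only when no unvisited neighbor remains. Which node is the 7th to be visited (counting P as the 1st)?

Visit P
P → G
G → H
H → F
F → M
M → Q
Q → L
L → I
I → J
I → K
K → R
L → N
L → S
F → O

Visit order: P, G, H, F, M, Q, L, I, J, K, R, N, S, O

L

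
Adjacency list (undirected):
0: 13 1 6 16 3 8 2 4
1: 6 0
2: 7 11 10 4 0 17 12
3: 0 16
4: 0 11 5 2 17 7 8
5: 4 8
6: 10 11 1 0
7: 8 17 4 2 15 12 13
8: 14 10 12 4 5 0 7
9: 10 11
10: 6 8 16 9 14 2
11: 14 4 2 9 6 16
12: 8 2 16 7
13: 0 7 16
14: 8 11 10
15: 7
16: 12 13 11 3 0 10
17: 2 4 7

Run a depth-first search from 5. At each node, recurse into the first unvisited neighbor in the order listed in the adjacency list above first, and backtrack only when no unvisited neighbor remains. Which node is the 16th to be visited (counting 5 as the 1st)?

Visit 5
5 → 4
4 → 0
0 → 13
13 → 7
7 → 8
8 → 14
14 → 11
11 → 2
2 → 10
10 → 6
6 → 1
10 → 16
16 → 12
16 → 3
10 → 9
2 → 17
7 → 15

Visit order: 5, 4, 0, 13, 7, 8, 14, 11, 2, 10, 6, 1, 16, 12, 3, 9, 17, 15

9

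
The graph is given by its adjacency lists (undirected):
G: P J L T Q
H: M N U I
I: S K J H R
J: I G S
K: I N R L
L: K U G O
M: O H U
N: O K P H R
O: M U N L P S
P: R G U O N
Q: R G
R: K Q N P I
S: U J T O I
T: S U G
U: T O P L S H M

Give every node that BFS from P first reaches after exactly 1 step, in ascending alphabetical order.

G, N, O, R, U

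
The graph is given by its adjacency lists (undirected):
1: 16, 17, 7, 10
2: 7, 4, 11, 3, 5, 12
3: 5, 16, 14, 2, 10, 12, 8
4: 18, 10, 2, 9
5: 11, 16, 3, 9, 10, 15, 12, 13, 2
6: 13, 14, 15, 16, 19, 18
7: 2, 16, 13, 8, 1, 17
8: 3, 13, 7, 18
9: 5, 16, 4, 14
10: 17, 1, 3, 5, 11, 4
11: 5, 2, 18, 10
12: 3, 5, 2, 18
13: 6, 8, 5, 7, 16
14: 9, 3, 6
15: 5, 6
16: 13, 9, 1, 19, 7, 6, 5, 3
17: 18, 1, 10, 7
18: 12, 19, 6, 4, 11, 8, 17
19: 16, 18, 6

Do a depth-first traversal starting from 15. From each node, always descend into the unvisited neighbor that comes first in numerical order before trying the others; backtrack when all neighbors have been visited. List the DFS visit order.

15 → 5 → 2 → 3 → 8 → 7 → 1 → 10 → 4 → 9 → 14 → 6 → 13 → 16 → 19 → 18 → 11 → 12 → 17

Visit 15
15 → 5
5 → 2
2 → 3
3 → 8
8 → 7
7 → 1
1 → 10
10 → 4
4 → 9
9 → 14
14 → 6
6 → 13
13 → 16
16 → 19
19 → 18
18 → 11
18 → 12
18 → 17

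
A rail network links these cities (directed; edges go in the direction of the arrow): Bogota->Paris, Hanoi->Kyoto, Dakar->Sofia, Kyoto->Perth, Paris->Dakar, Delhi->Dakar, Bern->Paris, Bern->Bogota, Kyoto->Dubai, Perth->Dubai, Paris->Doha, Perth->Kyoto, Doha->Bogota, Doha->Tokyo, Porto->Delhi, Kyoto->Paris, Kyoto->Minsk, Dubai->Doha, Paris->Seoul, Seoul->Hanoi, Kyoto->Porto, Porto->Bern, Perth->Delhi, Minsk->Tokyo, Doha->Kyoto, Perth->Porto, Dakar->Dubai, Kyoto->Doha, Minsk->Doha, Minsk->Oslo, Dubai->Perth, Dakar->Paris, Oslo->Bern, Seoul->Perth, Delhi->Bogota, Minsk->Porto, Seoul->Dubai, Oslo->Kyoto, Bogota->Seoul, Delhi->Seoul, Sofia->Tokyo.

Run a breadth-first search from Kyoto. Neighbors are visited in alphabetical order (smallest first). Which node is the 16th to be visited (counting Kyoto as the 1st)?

Visit Kyoto; enqueue Doha, Dubai, Minsk, Paris, Perth, Porto → queue [Doha, Dubai, Minsk, Paris, Perth, Porto]
Visit Doha; enqueue Bogota, Tokyo → queue [Dubai, Minsk, Paris, Perth, Porto, Bogota, Tokyo]
Visit Dubai → queue [Minsk, Paris, Perth, Porto, Bogota, Tokyo]
Visit Minsk; enqueue Oslo → queue [Paris, Perth, Porto, Bogota, Tokyo, Oslo]
Visit Paris; enqueue Dakar, Seoul → queue [Perth, Porto, Bogota, Tokyo, Oslo, Dakar, Seoul]
Visit Perth; enqueue Delhi → queue [Porto, Bogota, Tokyo, Oslo, Dakar, Seoul, Delhi]
Visit Porto; enqueue Bern → queue [Bogota, Tokyo, Oslo, Dakar, Seoul, Delhi, Bern]
Visit Bogota → queue [Tokyo, Oslo, Dakar, Seoul, Delhi, Bern]
Visit Tokyo → queue [Oslo, Dakar, Seoul, Delhi, Bern]
Visit Oslo → queue [Dakar, Seoul, Delhi, Bern]
Visit Dakar; enqueue Sofia → queue [Seoul, Delhi, Bern, Sofia]
Visit Seoul; enqueue Hanoi → queue [Delhi, Bern, Sofia, Hanoi]
Visit Delhi → queue [Bern, Sofia, Hanoi]
Visit Bern → queue [Sofia, Hanoi]
Visit Sofia → queue [Hanoi]
Visit Hanoi → queue []

Visit order: Kyoto, Doha, Dubai, Minsk, Paris, Perth, Porto, Bogota, Tokyo, Oslo, Dakar, Seoul, Delhi, Bern, Sofia, Hanoi

Hanoi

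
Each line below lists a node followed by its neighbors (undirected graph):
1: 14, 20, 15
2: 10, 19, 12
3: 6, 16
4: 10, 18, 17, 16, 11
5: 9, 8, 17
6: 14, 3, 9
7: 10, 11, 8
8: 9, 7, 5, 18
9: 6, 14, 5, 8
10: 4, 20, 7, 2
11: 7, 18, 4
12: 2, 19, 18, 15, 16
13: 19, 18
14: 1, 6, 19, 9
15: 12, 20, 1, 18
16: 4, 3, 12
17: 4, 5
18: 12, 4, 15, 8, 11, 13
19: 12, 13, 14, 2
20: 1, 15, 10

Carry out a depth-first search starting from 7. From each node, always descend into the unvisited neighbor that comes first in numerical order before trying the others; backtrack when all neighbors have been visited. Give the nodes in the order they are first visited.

Visit 7
7 → 8
8 → 5
5 → 9
9 → 6
6 → 3
3 → 16
16 → 4
4 → 10
10 → 2
2 → 12
12 → 15
15 → 1
1 → 14
14 → 19
19 → 13
13 → 18
18 → 11
1 → 20
4 → 17

7 -> 8 -> 5 -> 9 -> 6 -> 3 -> 16 -> 4 -> 10 -> 2 -> 12 -> 15 -> 1 -> 14 -> 19 -> 13 -> 18 -> 11 -> 20 -> 17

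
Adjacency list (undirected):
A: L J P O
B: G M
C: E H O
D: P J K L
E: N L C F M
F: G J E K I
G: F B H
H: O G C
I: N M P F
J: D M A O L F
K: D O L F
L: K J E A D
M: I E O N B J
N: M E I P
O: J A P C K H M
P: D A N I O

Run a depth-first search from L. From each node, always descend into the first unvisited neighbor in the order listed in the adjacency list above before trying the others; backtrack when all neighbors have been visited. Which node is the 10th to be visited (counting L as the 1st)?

Visit L
L → K
K → D
D → P
P → A
A → J
J → M
M → I
I → N
N → E
E → C
C → H
H → O
H → G
G → F
G → B

Visit order: L, K, D, P, A, J, M, I, N, E, C, H, O, G, F, B

E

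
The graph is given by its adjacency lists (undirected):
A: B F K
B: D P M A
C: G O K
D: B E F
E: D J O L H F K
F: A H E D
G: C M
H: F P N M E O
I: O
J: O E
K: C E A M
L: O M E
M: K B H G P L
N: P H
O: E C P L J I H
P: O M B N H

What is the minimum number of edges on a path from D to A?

Level 0: D
Level 1: B, E, F
Level 2: A, H, J, K, L, M, O, P
Level 3: C, G, I, N
A first appears at level 2.

2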